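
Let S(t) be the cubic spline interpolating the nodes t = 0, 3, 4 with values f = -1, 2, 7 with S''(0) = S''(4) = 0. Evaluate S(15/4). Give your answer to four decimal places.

Let m_i = S''(x_i). Step sizes h_i = 3, 1; slopes of the chords Δ_i = (y_(i+1) - y_i)/h_i = 1, 5.
  3·m_0 + 8·m_1 + 1·m_2 = 6(Δ_1 - Δ_0) = 24
Natural end conditions: m_0 = m_2 = 0.
Forward elimination and back-substitution give m_0 = 0, m_1 = 3, m_2 = 0.
On [3, 4], S(t) = 2 + 4·(t - 3) + 3/2·(t - 3)² - 1/2·(t - 3)³.
With (t - 3) = 3/4: S(15/4) = 721/128.

5.6328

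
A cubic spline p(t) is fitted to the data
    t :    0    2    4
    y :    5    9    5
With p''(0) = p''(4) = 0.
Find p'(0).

Let M_i = p''(x_i). Step sizes h_i = 2, 2; slopes of the chords Δ_i = (y_(i+1) - y_i)/h_i = 2, -2.
  2·M_0 + 8·M_1 + 2·M_2 = 6(Δ_1 - Δ_0) = -24
Natural end conditions: M_0 = M_2 = 0.
Hence M_0 = 0, M_1 = -3, M_2 = 0.
On [0, 2], p'(t) = b_0 + 2c_0·t + 3d_0·t² with b_0 = Δ_0 - h_0(2M_0 + M_1)/6 = 3, c_0 = M_0/2 = 0, d_0 = (M_1 - M_0)/(6h_0) = -1/4. So p'(0) = 3.

3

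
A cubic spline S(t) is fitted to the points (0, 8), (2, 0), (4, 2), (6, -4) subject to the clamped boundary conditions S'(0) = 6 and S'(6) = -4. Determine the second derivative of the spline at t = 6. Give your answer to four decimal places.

Write σ_i for S''(x_i). With h_i = 2, 2, 2 and divided differences Δ_i = -4, 1, -3, the continuity of S' gives the tridiagonal system
  2·σ_0 + 8·σ_1 + 2·σ_2 = 6(Δ_1 - Δ_0) = 30
  2·σ_1 + 8·σ_2 + 2·σ_3 = 6(Δ_2 - Δ_1) = -24
Clamped end conditions give two more equations: 2h_0·σ_0 + h_0·σ_1 = 6(Δ_0 - S'(0)) = -60 and h_2·σ_2 + 2h_2·σ_3 = 6(S'(6) - Δ_2) = -6.
Hence σ_0 = -302/15, σ_1 = 154/15, σ_2 = -89/15, σ_3 = 22/15.

1.4667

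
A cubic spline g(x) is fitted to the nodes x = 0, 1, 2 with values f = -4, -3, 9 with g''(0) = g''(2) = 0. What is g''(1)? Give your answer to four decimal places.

16.5000

With M_i denoting the second derivative at x_i, h_i = 1, 1, and Δ_i = (y_(i+1) − y_i)/h_i = 1, 12:
  1·M_0 + 4·M_1 + 1·M_2 = 6(Δ_1 - Δ_0) = 66
Natural end conditions: M_0 = M_2 = 0.
Forward elimination and back-substitution give M_0 = 0, M_1 = 33/2, M_2 = 0.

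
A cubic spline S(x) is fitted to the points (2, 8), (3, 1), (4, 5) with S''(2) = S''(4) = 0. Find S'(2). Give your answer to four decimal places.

-9.7500

With σ_i denoting the second derivative at x_i, h_i = 1, 1, and Δ_i = (y_(i+1) − y_i)/h_i = -7, 4:
  1·σ_0 + 4·σ_1 + 1·σ_2 = 6(Δ_1 - Δ_0) = 66
Natural end conditions: σ_0 = σ_2 = 0.
Forward elimination and back-substitution give σ_0 = 0, σ_1 = 33/2, σ_2 = 0.
On [2, 3], S'(x) = b_0 + 2c_0·(x - 2) + 3d_0·(x - 2)² with b_0 = Δ_0 - h_0(2σ_0 + σ_1)/6 = -39/4, c_0 = σ_0/2 = 0, d_0 = (σ_1 - σ_0)/(6h_0) = 11/4. So S'(2) = -39/4.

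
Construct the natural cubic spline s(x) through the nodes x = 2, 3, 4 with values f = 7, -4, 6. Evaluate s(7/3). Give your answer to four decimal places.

With M_i denoting the second derivative at x_i, h_i = 1, 1, and Δ_i = (y_(i+1) − y_i)/h_i = -11, 10:
  1·M_0 + 4·M_1 + 1·M_2 = 6(Δ_1 - Δ_0) = 126
Natural end conditions: M_0 = M_2 = 0.
Hence M_0 = 0, M_1 = 63/2, M_2 = 0.
On [2, 3], s(x) = 7 - 65/4·(x - 2) + 0·(x - 2)² + 21/4·(x - 2)³.
With (x - 2) = 1/3: s(7/3) = 16/9.

1.7778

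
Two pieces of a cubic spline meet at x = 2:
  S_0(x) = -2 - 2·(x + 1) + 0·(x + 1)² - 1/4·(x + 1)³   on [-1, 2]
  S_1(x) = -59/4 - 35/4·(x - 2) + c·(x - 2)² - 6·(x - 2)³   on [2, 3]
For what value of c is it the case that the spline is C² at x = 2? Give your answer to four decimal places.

-2.2500

S_0''(x) = 0 - 3/2·(x + 1), so S_0''(2) = -9/2. On the right, S_1''(2) = 2c, so c = -9/4.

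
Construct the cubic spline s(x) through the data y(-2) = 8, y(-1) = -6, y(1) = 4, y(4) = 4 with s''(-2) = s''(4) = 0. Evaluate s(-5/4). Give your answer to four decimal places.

-3.6719

With M_i denoting the second derivative at x_i, h_i = 1, 2, 3, and Δ_i = (y_(i+1) − y_i)/h_i = -14, 5, 0:
  1·M_0 + 6·M_1 + 2·M_2 = 6(Δ_1 - Δ_0) = 114
  2·M_1 + 10·M_2 + 3·M_3 = 6(Δ_2 - Δ_1) = -30
Natural end conditions: M_0 = M_3 = 0.
Hence M_0 = 0, M_1 = 150/7, M_2 = -51/7, M_3 = 0.
On [-2, -1], s(x) = 8 - 123/7·(x + 2) + 0·(x + 2)² + 25/7·(x + 2)³.
With (x + 2) = 3/4: s(-5/4) = -235/64.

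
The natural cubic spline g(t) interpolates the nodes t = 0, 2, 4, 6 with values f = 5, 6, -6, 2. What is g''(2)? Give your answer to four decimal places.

-7.2000

Write M_i for g''(x_i). With h_i = 2, 2, 2 and divided differences Δ_i = 1/2, -6, 4, the continuity of g' gives the tridiagonal system
  2·M_0 + 8·M_1 + 2·M_2 = 6(Δ_1 - Δ_0) = -39
  2·M_1 + 8·M_2 + 2·M_3 = 6(Δ_2 - Δ_1) = 60
Natural end conditions: M_0 = M_3 = 0.
Solving: M_0 = 0, M_1 = -36/5, M_2 = 93/10, M_3 = 0.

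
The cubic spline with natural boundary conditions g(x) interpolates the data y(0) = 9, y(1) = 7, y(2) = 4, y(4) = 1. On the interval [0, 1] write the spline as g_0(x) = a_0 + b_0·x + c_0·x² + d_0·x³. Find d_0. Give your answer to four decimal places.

-0.3261

Let m_i = g''(x_i). Step sizes h_i = 1, 1, 2; slopes of the chords Δ_i = (y_(i+1) - y_i)/h_i = -2, -3, -3/2.
  1·m_0 + 4·m_1 + 1·m_2 = 6(Δ_1 - Δ_0) = -6
  1·m_1 + 6·m_2 + 2·m_3 = 6(Δ_2 - Δ_1) = 9
Natural end conditions: m_0 = m_3 = 0.
Forward elimination and back-substitution give m_0 = 0, m_1 = -45/23, m_2 = 42/23, m_3 = 0.
On [0, 1], with g_0(x) = a_0 + b_0·x + c_0·x² + d_0·x³: c_0 = m_0/2 = 0, d_0 = (m_1 - m_0)/(6h_0) = -15/46, b_0 = Δ_0 - h_0(2m_0 + m_1)/6 = -77/46.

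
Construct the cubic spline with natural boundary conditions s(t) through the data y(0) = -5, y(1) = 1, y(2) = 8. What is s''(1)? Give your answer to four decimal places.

1.5000

Write σ_i for s''(x_i). With h_i = 1, 1 and divided differences Δ_i = 6, 7, the continuity of s' gives the tridiagonal system
  1·σ_0 + 4·σ_1 + 1·σ_2 = 6(Δ_1 - Δ_0) = 6
Natural end conditions: σ_0 = σ_2 = 0.
Forward elimination and back-substitution give σ_0 = 0, σ_1 = 3/2, σ_2 = 0.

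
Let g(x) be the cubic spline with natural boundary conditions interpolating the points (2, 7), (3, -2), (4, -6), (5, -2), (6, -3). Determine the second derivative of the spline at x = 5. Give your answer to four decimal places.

-10.9286

Write M_i for g''(x_i). With h_i = 1, 1, 1, 1 and divided differences Δ_i = -9, -4, 4, -1, the continuity of g' gives the tridiagonal system
  1·M_0 + 4·M_1 + 1·M_2 = 6(Δ_1 - Δ_0) = 30
  1·M_1 + 4·M_2 + 1·M_3 = 6(Δ_2 - Δ_1) = 48
  1·M_2 + 4·M_3 + 1·M_4 = 6(Δ_3 - Δ_2) = -30
Natural end conditions: M_0 = M_4 = 0.
Hence M_0 = 0, M_1 = 57/14, M_2 = 96/7, M_3 = -153/14, M_4 = 0.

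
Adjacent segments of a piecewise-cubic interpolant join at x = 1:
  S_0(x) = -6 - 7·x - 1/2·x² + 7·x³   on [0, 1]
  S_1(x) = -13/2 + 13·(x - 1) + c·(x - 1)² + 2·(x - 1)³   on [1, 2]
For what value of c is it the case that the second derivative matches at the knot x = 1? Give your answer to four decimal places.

20.5000

S_0''(x) = -1 + 42·x, so S_0''(1) = 41. On the right, S_1''(1) = 2c, so c = 41/2.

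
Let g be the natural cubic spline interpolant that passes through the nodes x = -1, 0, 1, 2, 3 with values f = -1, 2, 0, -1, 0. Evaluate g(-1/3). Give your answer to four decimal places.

1.5093

Put M_i = g'' at the i-th knot. Here h = (1, 1, 1, 1) and Δ = (3, -2, -1, 1), so the interior equations h_(i-1)·M_(i-1) + 2(h_(i-1)+h_i)·M_i + h_i·M_(i+1) = 6(Δ_i − Δ_(i-1)) read
  1·M_0 + 4·M_1 + 1·M_2 = 6(Δ_1 - Δ_0) = -30
  1·M_1 + 4·M_2 + 1·M_3 = 6(Δ_2 - Δ_1) = 6
  1·M_2 + 4·M_3 + 1·M_4 = 6(Δ_3 - Δ_2) = 12
Natural end conditions: M_0 = M_4 = 0.
Hence M_0 = 0, M_1 = -33/4, M_2 = 3, M_3 = 9/4, M_4 = 0.
On [-1, 0], g(x) = -1 + 35/8·(x + 1) + 0·(x + 1)² - 11/8·(x + 1)³.
With (x + 1) = 2/3: g(-1/3) = 163/108.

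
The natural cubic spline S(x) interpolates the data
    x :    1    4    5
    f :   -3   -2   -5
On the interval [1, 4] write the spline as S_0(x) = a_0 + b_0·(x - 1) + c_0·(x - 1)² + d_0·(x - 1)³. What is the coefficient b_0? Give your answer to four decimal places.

Write M_i for S''(x_i). With h_i = 3, 1 and divided differences Δ_i = 1/3, -3, the continuity of S' gives the tridiagonal system
  3·M_0 + 8·M_1 + 1·M_2 = 6(Δ_1 - Δ_0) = -20
Natural end conditions: M_0 = M_2 = 0.
Forward elimination and back-substitution give M_0 = 0, M_1 = -5/2, M_2 = 0.
On [1, 4], with S_0(x) = a_0 + b_0·(x - 1) + c_0·(x - 1)² + d_0·(x - 1)³: c_0 = M_0/2 = 0, d_0 = (M_1 - M_0)/(6h_0) = -5/36, b_0 = Δ_0 - h_0(2M_0 + M_1)/6 = 19/12.

1.5833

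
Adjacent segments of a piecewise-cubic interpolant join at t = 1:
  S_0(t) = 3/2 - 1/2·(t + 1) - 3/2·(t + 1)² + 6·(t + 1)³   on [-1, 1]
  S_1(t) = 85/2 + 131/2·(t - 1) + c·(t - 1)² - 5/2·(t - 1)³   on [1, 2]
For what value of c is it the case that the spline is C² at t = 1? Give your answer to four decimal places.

S_0''(t) = -3 + 36·(t + 1), so S_0''(1) = 69. On the right, S_1''(1) = 2c, so c = 69/2.

34.5000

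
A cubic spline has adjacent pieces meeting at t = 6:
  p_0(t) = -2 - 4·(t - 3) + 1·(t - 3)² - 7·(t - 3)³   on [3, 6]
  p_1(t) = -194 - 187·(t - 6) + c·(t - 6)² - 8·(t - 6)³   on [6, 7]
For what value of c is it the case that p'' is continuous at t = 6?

-62

p_0''(t) = 2 - 42·(t - 3), so p_0''(6) = -124. On the right, p_1''(6) = 2c, so c = -62.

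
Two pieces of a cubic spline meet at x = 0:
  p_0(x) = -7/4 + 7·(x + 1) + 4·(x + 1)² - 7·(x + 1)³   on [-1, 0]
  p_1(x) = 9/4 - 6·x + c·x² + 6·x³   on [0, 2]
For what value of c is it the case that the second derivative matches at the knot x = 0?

-17

p_0''(x) = 8 - 42·(x + 1), so p_0''(0) = -34. On the right, p_1''(0) = 2c, so c = -17.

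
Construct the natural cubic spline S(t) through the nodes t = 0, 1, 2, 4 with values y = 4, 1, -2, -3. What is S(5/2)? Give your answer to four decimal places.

Write M_i for S''(x_i). With h_i = 1, 1, 2 and divided differences Δ_i = -3, -3, -1/2, the continuity of S' gives the tridiagonal system
  1·M_0 + 4·M_1 + 1·M_2 = 6(Δ_1 - Δ_0) = 0
  1·M_1 + 6·M_2 + 2·M_3 = 6(Δ_2 - Δ_1) = 15
Natural end conditions: M_0 = M_3 = 0.
Forward elimination and back-substitution give M_0 = 0, M_1 = -15/23, M_2 = 60/23, M_3 = 0.
On [2, 4], S(t) = -2 - 103/46·(t - 2) + 30/23·(t - 2)² - 5/23·(t - 2)³.
With (t - 2) = 1/2: S(5/2) = -519/184.

-2.8207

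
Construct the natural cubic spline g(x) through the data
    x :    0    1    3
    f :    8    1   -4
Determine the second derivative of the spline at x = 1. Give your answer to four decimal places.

Put M_i = g'' at the i-th knot. Here h = (1, 2) and Δ = (-7, -5/2), so the interior equations h_(i-1)·M_(i-1) + 2(h_(i-1)+h_i)·M_i + h_i·M_(i+1) = 6(Δ_i − Δ_(i-1)) read
  1·M_0 + 6·M_1 + 2·M_2 = 6(Δ_1 - Δ_0) = 27
Natural end conditions: M_0 = M_2 = 0.
Solving the tridiagonal system: M_0 = 0, M_1 = 9/2, M_2 = 0.

4.5000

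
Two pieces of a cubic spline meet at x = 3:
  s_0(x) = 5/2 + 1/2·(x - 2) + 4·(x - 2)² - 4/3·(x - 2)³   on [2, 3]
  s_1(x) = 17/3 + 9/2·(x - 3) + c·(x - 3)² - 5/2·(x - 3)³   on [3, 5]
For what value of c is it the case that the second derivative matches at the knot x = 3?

s_0''(x) = 8 - 8·(x - 2), so s_0''(3) = 0. On the right, s_1''(3) = 2c, so c = 0.

0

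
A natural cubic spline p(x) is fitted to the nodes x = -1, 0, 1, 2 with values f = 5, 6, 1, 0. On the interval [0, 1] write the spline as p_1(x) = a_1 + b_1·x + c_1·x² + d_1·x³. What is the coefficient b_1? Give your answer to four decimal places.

-2.7333

Let m_i = p''(x_i). Step sizes h_i = 1, 1, 1; slopes of the chords Δ_i = (y_(i+1) - y_i)/h_i = 1, -5, -1.
  1·m_0 + 4·m_1 + 1·m_2 = 6(Δ_1 - Δ_0) = -36
  1·m_1 + 4·m_2 + 1·m_3 = 6(Δ_2 - Δ_1) = 24
Natural end conditions: m_0 = m_3 = 0.
Solving the tridiagonal system: m_0 = 0, m_1 = -56/5, m_2 = 44/5, m_3 = 0.
On [0, 1], with p_1(x) = a_1 + b_1·x + c_1·x² + d_1·x³: c_1 = m_1/2 = -28/5, d_1 = (m_2 - m_1)/(6h_1) = 10/3, b_1 = Δ_1 - h_1(2m_1 + m_2)/6 = -41/15.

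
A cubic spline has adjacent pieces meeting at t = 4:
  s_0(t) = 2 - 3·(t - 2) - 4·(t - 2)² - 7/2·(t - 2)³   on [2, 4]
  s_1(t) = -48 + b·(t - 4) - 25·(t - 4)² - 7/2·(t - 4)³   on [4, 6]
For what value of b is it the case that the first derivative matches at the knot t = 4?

-61

s_0'(t) = -3 - 8·(t - 2) - 21/2·(t - 2)², so s_0'(4) = -61. On the right, s_1'(4) = b, so b = -61.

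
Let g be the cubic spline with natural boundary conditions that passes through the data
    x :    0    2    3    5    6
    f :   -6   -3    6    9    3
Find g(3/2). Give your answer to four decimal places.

-5.6552

With M_i denoting the second derivative at x_i, h_i = 2, 1, 2, 1, and Δ_i = (y_(i+1) − y_i)/h_i = 3/2, 9, 3/2, -6:
  2·M_0 + 6·M_1 + 1·M_2 = 6(Δ_1 - Δ_0) = 45
  1·M_1 + 6·M_2 + 2·M_3 = 6(Δ_2 - Δ_1) = -45
  2·M_2 + 6·M_3 + 1·M_4 = 6(Δ_3 - Δ_2) = -45
Natural end conditions: M_0 = M_4 = 0.
Solving the tridiagonal system: M_0 = 0, M_1 = 270/31, M_2 = -225/31, M_3 = -315/62, M_4 = 0.
On [0, 2], g(x) = -6 - 87/62·x + 0·x² + 45/62·x³.
With x = 3/2: g(3/2) = -2805/496.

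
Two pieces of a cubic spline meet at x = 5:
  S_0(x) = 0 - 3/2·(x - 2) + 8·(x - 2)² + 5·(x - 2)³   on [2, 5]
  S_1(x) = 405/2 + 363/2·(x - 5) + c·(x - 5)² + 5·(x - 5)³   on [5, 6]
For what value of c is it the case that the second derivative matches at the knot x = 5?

53

S_0''(x) = 16 + 30·(x - 2), so S_0''(5) = 106. On the right, S_1''(5) = 2c, so c = 53.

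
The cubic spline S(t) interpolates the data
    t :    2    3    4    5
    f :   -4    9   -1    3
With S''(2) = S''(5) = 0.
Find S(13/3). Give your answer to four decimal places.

-1.6173

Put M_i = S'' at the i-th knot. Here h = (1, 1, 1) and Δ = (13, -10, 4), so the interior equations h_(i-1)·M_(i-1) + 2(h_(i-1)+h_i)·M_i + h_i·M_(i+1) = 6(Δ_i − Δ_(i-1)) read
  1·M_0 + 4·M_1 + 1·M_2 = 6(Δ_1 - Δ_0) = -138
  1·M_1 + 4·M_2 + 1·M_3 = 6(Δ_2 - Δ_1) = 84
Natural end conditions: M_0 = M_3 = 0.
Hence M_0 = 0, M_1 = -212/5, M_2 = 158/5, M_3 = 0.
On [4, 5], S(t) = -1 - 98/15·(t - 4) + 79/5·(t - 4)² - 79/15·(t - 4)³.
With (t - 4) = 1/3: S(13/3) = -131/81.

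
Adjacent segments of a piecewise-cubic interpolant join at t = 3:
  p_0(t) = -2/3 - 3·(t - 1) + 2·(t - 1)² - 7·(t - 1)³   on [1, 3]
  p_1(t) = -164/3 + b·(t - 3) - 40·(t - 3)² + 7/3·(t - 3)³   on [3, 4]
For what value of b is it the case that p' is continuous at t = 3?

-79

p_0'(t) = -3 + 4·(t - 1) - 21·(t - 1)², so p_0'(3) = -79. On the right, p_1'(3) = b, so b = -79.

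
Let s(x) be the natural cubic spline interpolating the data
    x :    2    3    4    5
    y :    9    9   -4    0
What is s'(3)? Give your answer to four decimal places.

Let σ_i = s''(x_i). Step sizes h_i = 1, 1, 1; slopes of the chords Δ_i = (y_(i+1) - y_i)/h_i = 0, -13, 4.
  1·σ_0 + 4·σ_1 + 1·σ_2 = 6(Δ_1 - Δ_0) = -78
  1·σ_1 + 4·σ_2 + 1·σ_3 = 6(Δ_2 - Δ_1) = 102
Natural end conditions: σ_0 = σ_3 = 0.
Forward elimination and back-substitution give σ_0 = 0, σ_1 = -138/5, σ_2 = 162/5, σ_3 = 0.
On [3, 4], s'(x) = b_1 + 2c_1·(x - 3) + 3d_1·(x - 3)² with b_1 = Δ_1 - h_1(2σ_1 + σ_2)/6 = -46/5, c_1 = σ_1/2 = -69/5, d_1 = (σ_2 - σ_1)/(6h_1) = 10. So s'(3) = -46/5.

-9.2000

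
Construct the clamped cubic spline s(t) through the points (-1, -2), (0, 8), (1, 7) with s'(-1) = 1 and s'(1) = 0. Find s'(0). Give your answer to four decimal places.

Write M_i for s''(x_i). With h_i = 1, 1 and divided differences Δ_i = 10, -1, the continuity of s' gives the tridiagonal system
  1·M_0 + 4·M_1 + 1·M_2 = 6(Δ_1 - Δ_0) = -66
Clamped end conditions give two more equations: 2h_0·M_0 + h_0·M_1 = 6(Δ_0 - s'(-1)) = 54 and h_1·M_1 + 2h_1·M_2 = 6(s'(1) - Δ_1) = 6.
Solving: M_0 = 43, M_1 = -32, M_2 = 19.
On [0, 1], s'(t) = b_1 + 2c_1·t + 3d_1·t² with b_1 = Δ_1 - h_1(2M_1 + M_2)/6 = 13/2, c_1 = M_1/2 = -16, d_1 = (M_2 - M_1)/(6h_1) = 17/2. So s'(0) = 13/2.

6.5000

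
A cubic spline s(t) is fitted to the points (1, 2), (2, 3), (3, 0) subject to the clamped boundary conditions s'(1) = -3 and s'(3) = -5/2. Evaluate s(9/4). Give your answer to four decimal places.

Write m_i for s''(x_i). With h_i = 1, 1 and divided differences Δ_i = 1, -3, the continuity of s' gives the tridiagonal system
  1·m_0 + 4·m_1 + 1·m_2 = 6(Δ_1 - Δ_0) = -24
Clamped end conditions give two more equations: 2h_0·m_0 + h_0·m_1 = 6(Δ_0 - s'(1)) = 24 and h_1·m_1 + 2h_1·m_2 = 6(s'(3) - Δ_1) = 3.
Solving: m_0 = 73/4, m_1 = -25/2, m_2 = 31/4.
On [2, 3], s(t) = 3 - 1/8·(t - 2) - 25/4·(t - 2)² + 27/8·(t - 2)³.
With (t - 2) = 1/4: s(9/4) = 1347/512.

2.6309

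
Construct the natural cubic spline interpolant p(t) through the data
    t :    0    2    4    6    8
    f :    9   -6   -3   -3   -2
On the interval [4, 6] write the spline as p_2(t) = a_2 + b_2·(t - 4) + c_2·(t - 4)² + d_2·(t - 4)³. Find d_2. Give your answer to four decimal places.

0.3772

Put M_i = p'' at the i-th knot. Here h = (2, 2, 2, 2) and Δ = (-15/2, 3/2, 0, 1/2), so the interior equations h_(i-1)·M_(i-1) + 2(h_(i-1)+h_i)·M_i + h_i·M_(i+1) = 6(Δ_i − Δ_(i-1)) read
  2·M_0 + 8·M_1 + 2·M_2 = 6(Δ_1 - Δ_0) = 54
  2·M_1 + 8·M_2 + 2·M_3 = 6(Δ_2 - Δ_1) = -9
  2·M_2 + 8·M_3 + 2·M_4 = 6(Δ_3 - Δ_2) = 3
Natural end conditions: M_0 = M_4 = 0.
Forward elimination and back-substitution give M_0 = 0, M_1 = 849/112, M_2 = -93/28, M_3 = 135/112, M_4 = 0.
On [4, 6], with p_2(t) = a_2 + b_2·(t - 4) + c_2·(t - 4)² + d_2·(t - 4)³: c_2 = M_2/2 = -93/56, d_2 = (M_3 - M_2)/(6h_2) = 169/448, b_2 = Δ_2 - h_2(2M_2 + M_3)/6 = 29/16.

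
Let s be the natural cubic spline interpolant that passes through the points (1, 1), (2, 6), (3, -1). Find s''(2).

Let σ_i = s''(x_i). Step sizes h_i = 1, 1; slopes of the chords Δ_i = (y_(i+1) - y_i)/h_i = 5, -7.
  1·σ_0 + 4·σ_1 + 1·σ_2 = 6(Δ_1 - Δ_0) = -72
Natural end conditions: σ_0 = σ_2 = 0.
Solving the tridiagonal system: σ_0 = 0, σ_1 = -18, σ_2 = 0.

-18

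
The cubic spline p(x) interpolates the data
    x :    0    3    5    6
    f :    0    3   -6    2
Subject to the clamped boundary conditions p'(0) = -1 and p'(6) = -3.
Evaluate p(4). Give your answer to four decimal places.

Put M_i = p'' at the i-th knot. Here h = (3, 2, 1) and Δ = (1, -9/2, 8), so the interior equations h_(i-1)·M_(i-1) + 2(h_(i-1)+h_i)·M_i + h_i·M_(i+1) = 6(Δ_i − Δ_(i-1)) read
  3·M_0 + 10·M_1 + 2·M_2 = 6(Δ_1 - Δ_0) = -33
  2·M_1 + 6·M_2 + 1·M_3 = 6(Δ_2 - Δ_1) = 75
Clamped end conditions give two more equations: 2h_0·M_0 + h_0·M_1 = 6(Δ_0 - p'(0)) = 12 and h_2·M_2 + 2h_2·M_3 = 6(p'(6) - Δ_2) = -66.
Solving: M_0 = 401/57, M_1 = -574/57, M_2 = 1328/57, M_3 = -2545/57.
On [3, 5], p(x) = 3 - 211/38·(x - 3) - 287/57·(x - 3)² + 317/114·(x - 3)³.
With (x - 3) = 1: p(4) = -274/57.

-4.8070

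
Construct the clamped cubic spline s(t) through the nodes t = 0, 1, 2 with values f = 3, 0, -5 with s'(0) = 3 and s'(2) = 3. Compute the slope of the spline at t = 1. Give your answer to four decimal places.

Put M_i = s'' at the i-th knot. Here h = (1, 1) and Δ = (-3, -5), so the interior equations h_(i-1)·M_(i-1) + 2(h_(i-1)+h_i)·M_i + h_i·M_(i+1) = 6(Δ_i − Δ_(i-1)) read
  1·M_0 + 4·M_1 + 1·M_2 = 6(Δ_1 - Δ_0) = -12
Clamped end conditions give two more equations: 2h_0·M_0 + h_0·M_1 = 6(Δ_0 - s'(0)) = -36 and h_1·M_1 + 2h_1·M_2 = 6(s'(2) - Δ_1) = 48.
Solving: M_0 = -15, M_1 = -6, M_2 = 27.
On [1, 2], s'(t) = b_1 + 2c_1·(t - 1) + 3d_1·(t - 1)² with b_1 = Δ_1 - h_1(2M_1 + M_2)/6 = -15/2, c_1 = M_1/2 = -3, d_1 = (M_2 - M_1)/(6h_1) = 11/2. So s'(1) = -15/2.

-7.5000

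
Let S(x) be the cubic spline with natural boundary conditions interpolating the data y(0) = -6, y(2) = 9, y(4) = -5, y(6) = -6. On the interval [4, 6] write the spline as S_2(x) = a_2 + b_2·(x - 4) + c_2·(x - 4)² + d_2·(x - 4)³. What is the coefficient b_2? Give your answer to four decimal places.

Write M_i for S''(x_i). With h_i = 2, 2, 2 and divided differences Δ_i = 15/2, -7, -1/2, the continuity of S' gives the tridiagonal system
  2·M_0 + 8·M_1 + 2·M_2 = 6(Δ_1 - Δ_0) = -87
  2·M_1 + 8·M_2 + 2·M_3 = 6(Δ_2 - Δ_1) = 39
Natural end conditions: M_0 = M_3 = 0.
Solving the tridiagonal system: M_0 = 0, M_1 = -129/10, M_2 = 81/10, M_3 = 0.
On [4, 6], with S_2(x) = a_2 + b_2·(x - 4) + c_2·(x - 4)² + d_2·(x - 4)³: c_2 = M_2/2 = 81/20, d_2 = (M_3 - M_2)/(6h_2) = -27/40, b_2 = Δ_2 - h_2(2M_2 + M_3)/6 = -59/10.

-5.9000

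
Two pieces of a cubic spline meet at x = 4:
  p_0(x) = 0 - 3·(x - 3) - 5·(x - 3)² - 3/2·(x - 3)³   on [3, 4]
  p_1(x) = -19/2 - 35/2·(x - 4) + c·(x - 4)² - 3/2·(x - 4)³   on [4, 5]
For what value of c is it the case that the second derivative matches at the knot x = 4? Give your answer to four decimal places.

-9.5000

p_0''(x) = -10 - 9·(x - 3), so p_0''(4) = -19. On the right, p_1''(4) = 2c, so c = -19/2.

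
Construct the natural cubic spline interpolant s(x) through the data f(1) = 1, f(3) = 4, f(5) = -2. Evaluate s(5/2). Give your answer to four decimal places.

With σ_i denoting the second derivative at x_i, h_i = 2, 2, and Δ_i = (y_(i+1) − y_i)/h_i = 3/2, -3:
  2·σ_0 + 8·σ_1 + 2·σ_2 = 6(Δ_1 - Δ_0) = -27
Natural end conditions: σ_0 = σ_2 = 0.
Hence σ_0 = 0, σ_1 = -27/8, σ_2 = 0.
On [1, 3], s(x) = 1 + 21/8·(x - 1) + 0·(x - 1)² - 9/32·(x - 1)³.
With (x - 1) = 3/2: s(5/2) = 1021/256.

3.9883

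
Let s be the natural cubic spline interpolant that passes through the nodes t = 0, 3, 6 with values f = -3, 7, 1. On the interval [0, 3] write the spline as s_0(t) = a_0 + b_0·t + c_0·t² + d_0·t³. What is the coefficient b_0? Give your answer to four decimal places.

4.6667

Put σ_i = s'' at the i-th knot. Here h = (3, 3) and Δ = (10/3, -2), so the interior equations h_(i-1)·σ_(i-1) + 2(h_(i-1)+h_i)·σ_i + h_i·σ_(i+1) = 6(Δ_i − Δ_(i-1)) read
  3·σ_0 + 12·σ_1 + 3·σ_2 = 6(Δ_1 - Δ_0) = -32
Natural end conditions: σ_0 = σ_2 = 0.
Forward elimination and back-substitution give σ_0 = 0, σ_1 = -8/3, σ_2 = 0.
On [0, 3], with s_0(t) = a_0 + b_0·t + c_0·t² + d_0·t³: c_0 = σ_0/2 = 0, d_0 = (σ_1 - σ_0)/(6h_0) = -4/27, b_0 = Δ_0 - h_0(2σ_0 + σ_1)/6 = 14/3.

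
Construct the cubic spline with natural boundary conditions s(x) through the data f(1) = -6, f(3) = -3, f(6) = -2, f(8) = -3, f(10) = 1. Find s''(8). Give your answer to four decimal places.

2.0683

Put σ_i = s'' at the i-th knot. Here h = (2, 3, 2, 2) and Δ = (3/2, 1/3, -1/2, 2), so the interior equations h_(i-1)·σ_(i-1) + 2(h_(i-1)+h_i)·σ_i + h_i·σ_(i+1) = 6(Δ_i − Δ_(i-1)) read
  2·σ_0 + 10·σ_1 + 3·σ_2 = 6(Δ_1 - Δ_0) = -7
  3·σ_1 + 10·σ_2 + 2·σ_3 = 6(Δ_2 - Δ_1) = -5
  2·σ_2 + 8·σ_3 + 2·σ_4 = 6(Δ_3 - Δ_2) = 15
Natural end conditions: σ_0 = σ_4 = 0.
Solving: σ_0 = 0, σ_1 = -161/344, σ_2 = -133/172, σ_3 = 1423/688, σ_4 = 0.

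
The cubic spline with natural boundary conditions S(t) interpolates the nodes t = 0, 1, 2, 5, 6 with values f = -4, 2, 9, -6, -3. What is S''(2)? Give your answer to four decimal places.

Put M_i = S'' at the i-th knot. Here h = (1, 1, 3, 1) and Δ = (6, 7, -5, 3), so the interior equations h_(i-1)·M_(i-1) + 2(h_(i-1)+h_i)·M_i + h_i·M_(i+1) = 6(Δ_i − Δ_(i-1)) read
  1·M_0 + 4·M_1 + 1·M_2 = 6(Δ_1 - Δ_0) = 6
  1·M_1 + 8·M_2 + 3·M_3 = 6(Δ_2 - Δ_1) = -72
  3·M_2 + 8·M_3 + 1·M_4 = 6(Δ_3 - Δ_2) = 48
Natural end conditions: M_0 = M_4 = 0.
Solving: M_0 = 0, M_1 = 525/106, M_2 = -732/53, M_3 = 1185/106, M_4 = 0.

-13.8113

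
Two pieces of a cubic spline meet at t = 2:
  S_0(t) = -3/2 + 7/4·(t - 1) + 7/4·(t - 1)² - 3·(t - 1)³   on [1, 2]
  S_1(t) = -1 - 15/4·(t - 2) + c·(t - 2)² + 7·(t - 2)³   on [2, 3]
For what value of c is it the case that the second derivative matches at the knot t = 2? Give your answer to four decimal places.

-7.2500

S_0''(t) = 7/2 - 18·(t - 1), so S_0''(2) = -29/2. On the right, S_1''(2) = 2c, so c = -29/4.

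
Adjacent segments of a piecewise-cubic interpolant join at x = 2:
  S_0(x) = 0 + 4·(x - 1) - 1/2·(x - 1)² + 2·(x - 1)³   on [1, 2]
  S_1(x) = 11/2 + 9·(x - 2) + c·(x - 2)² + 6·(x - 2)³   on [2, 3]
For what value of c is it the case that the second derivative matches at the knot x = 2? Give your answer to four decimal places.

5.5000

S_0''(x) = -1 + 12·(x - 1), so S_0''(2) = 11. On the right, S_1''(2) = 2c, so c = 11/2.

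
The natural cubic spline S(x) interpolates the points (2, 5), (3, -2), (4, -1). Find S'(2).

-9

Put M_i = S'' at the i-th knot. Here h = (1, 1) and Δ = (-7, 1), so the interior equations h_(i-1)·M_(i-1) + 2(h_(i-1)+h_i)·M_i + h_i·M_(i+1) = 6(Δ_i − Δ_(i-1)) read
  1·M_0 + 4·M_1 + 1·M_2 = 6(Δ_1 - Δ_0) = 48
Natural end conditions: M_0 = M_2 = 0.
Solving the tridiagonal system: M_0 = 0, M_1 = 12, M_2 = 0.
On [2, 3], S'(x) = b_0 + 2c_0·(x - 2) + 3d_0·(x - 2)² with b_0 = Δ_0 - h_0(2M_0 + M_1)/6 = -9, c_0 = M_0/2 = 0, d_0 = (M_1 - M_0)/(6h_0) = 2. So S'(2) = -9.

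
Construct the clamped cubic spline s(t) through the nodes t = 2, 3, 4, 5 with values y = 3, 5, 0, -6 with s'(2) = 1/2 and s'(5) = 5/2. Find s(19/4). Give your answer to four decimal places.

-5.8281

Put σ_i = s'' at the i-th knot. Here h = (1, 1, 1) and Δ = (2, -5, -6), so the interior equations h_(i-1)·σ_(i-1) + 2(h_(i-1)+h_i)·σ_i + h_i·σ_(i+1) = 6(Δ_i − Δ_(i-1)) read
  1·σ_0 + 4·σ_1 + 1·σ_2 = 6(Δ_1 - Δ_0) = -42
  1·σ_1 + 4·σ_2 + 1·σ_3 = 6(Δ_2 - Δ_1) = -6
Clamped end conditions give two more equations: 2h_0·σ_0 + h_0·σ_1 = 6(Δ_0 - s'(2)) = 9 and h_2·σ_2 + 2h_2·σ_3 = 6(s'(5) - Δ_2) = 51.
Forward elimination and back-substitution give σ_0 = 31/3, σ_1 = -35/3, σ_2 = -17/3, σ_3 = 85/3.
On [4, 5], s(t) = 0 - 53/6·(t - 4) - 17/6·(t - 4)² + 17/3·(t - 4)³.
With (t - 4) = 3/4: s(19/4) = -373/64.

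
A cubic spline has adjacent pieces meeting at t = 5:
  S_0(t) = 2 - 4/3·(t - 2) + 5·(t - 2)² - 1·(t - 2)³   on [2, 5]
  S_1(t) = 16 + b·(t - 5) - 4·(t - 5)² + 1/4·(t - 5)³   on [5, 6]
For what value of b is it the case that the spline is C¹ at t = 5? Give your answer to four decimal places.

1.6667

S_0'(t) = -4/3 + 10·(t - 2) - 3·(t - 2)², so S_0'(5) = 5/3. On the right, S_1'(5) = b, so b = 5/3.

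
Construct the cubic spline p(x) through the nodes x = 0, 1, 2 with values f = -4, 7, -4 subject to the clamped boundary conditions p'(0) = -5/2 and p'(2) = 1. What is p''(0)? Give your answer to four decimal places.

With M_i denoting the second derivative at x_i, h_i = 1, 1, and Δ_i = (y_(i+1) − y_i)/h_i = 11, -11:
  1·M_0 + 4·M_1 + 1·M_2 = 6(Δ_1 - Δ_0) = -132
Clamped end conditions give two more equations: 2h_0·M_0 + h_0·M_1 = 6(Δ_0 - p'(0)) = 81 and h_1·M_1 + 2h_1·M_2 = 6(p'(2) - Δ_1) = 72.
Hence M_0 = 301/4, M_1 = -139/2, M_2 = 283/4.

75.2500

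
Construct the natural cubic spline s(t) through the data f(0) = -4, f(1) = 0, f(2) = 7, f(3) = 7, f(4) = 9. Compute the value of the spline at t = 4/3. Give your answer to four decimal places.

2.5357

Write σ_i for s''(x_i). With h_i = 1, 1, 1, 1 and divided differences Δ_i = 4, 7, 0, 2, the continuity of s' gives the tridiagonal system
  1·σ_0 + 4·σ_1 + 1·σ_2 = 6(Δ_1 - Δ_0) = 18
  1·σ_1 + 4·σ_2 + 1·σ_3 = 6(Δ_2 - Δ_1) = -42
  1·σ_2 + 4·σ_3 + 1·σ_4 = 6(Δ_3 - Δ_2) = 12
Natural end conditions: σ_0 = σ_4 = 0.
Forward elimination and back-substitution give σ_0 = 0, σ_1 = 225/28, σ_2 = -99/7, σ_3 = 183/28, σ_4 = 0.
On [1, 2], s(t) = 0 + 187/28·(t - 1) + 225/56·(t - 1)² - 207/56·(t - 1)³.
With (t - 1) = 1/3: s(4/3) = 71/28.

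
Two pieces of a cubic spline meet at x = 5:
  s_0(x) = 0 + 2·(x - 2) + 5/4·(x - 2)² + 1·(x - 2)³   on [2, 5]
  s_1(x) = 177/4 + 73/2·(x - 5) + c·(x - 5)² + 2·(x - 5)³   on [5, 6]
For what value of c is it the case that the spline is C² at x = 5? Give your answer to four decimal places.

s_0''(x) = 5/2 + 6·(x - 2), so s_0''(5) = 41/2. On the right, s_1''(5) = 2c, so c = 41/4.

10.2500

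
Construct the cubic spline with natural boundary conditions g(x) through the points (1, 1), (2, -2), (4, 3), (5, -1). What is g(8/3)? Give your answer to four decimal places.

-0.6111

Write m_i for g''(x_i). With h_i = 1, 2, 1 and divided differences Δ_i = -3, 5/2, -4, the continuity of g' gives the tridiagonal system
  1·m_0 + 6·m_1 + 2·m_2 = 6(Δ_1 - Δ_0) = 33
  2·m_1 + 6·m_2 + 1·m_3 = 6(Δ_2 - Δ_1) = -39
Natural end conditions: m_0 = m_3 = 0.
Solving: m_0 = 0, m_1 = 69/8, m_2 = -75/8, m_3 = 0.
On [2, 4], g(x) = -2 - 1/8·(x - 2) + 69/16·(x - 2)² - 3/2·(x - 2)³.
With (x - 2) = 2/3: g(8/3) = -11/18.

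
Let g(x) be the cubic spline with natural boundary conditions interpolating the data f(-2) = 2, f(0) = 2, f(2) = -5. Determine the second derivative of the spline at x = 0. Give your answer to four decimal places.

With σ_i denoting the second derivative at x_i, h_i = 2, 2, and Δ_i = (y_(i+1) − y_i)/h_i = 0, -7/2:
  2·σ_0 + 8·σ_1 + 2·σ_2 = 6(Δ_1 - Δ_0) = -21
Natural end conditions: σ_0 = σ_2 = 0.
Hence σ_0 = 0, σ_1 = -21/8, σ_2 = 0.

-2.6250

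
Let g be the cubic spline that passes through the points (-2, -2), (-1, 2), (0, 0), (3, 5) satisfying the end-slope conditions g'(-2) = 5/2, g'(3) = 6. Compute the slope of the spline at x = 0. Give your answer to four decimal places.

-2.9828

Let m_i = g''(x_i). Step sizes h_i = 1, 1, 3; slopes of the chords Δ_i = (y_(i+1) - y_i)/h_i = 4, -2, 5/3.
  1·m_0 + 4·m_1 + 1·m_2 = 6(Δ_1 - Δ_0) = -36
  1·m_1 + 8·m_2 + 3·m_3 = 6(Δ_2 - Δ_1) = 22
Clamped end conditions give two more equations: 2h_0·m_0 + h_0·m_1 = 6(Δ_0 - g'(-2)) = 9 and h_2·m_2 + 2h_2·m_3 = 6(g'(3) - Δ_2) = 26.
Hence m_0 = 312/29, m_1 = -363/29, m_2 = 96/29, m_3 = 233/87.
On [0, 3], g'(x) = b_2 + 2c_2·x + 3d_2·x² with b_2 = Δ_2 - h_2(2m_2 + m_3)/6 = -173/58, c_2 = m_2/2 = 48/29, d_2 = (m_3 - m_2)/(6h_2) = -55/1566. So g'(0) = -173/58.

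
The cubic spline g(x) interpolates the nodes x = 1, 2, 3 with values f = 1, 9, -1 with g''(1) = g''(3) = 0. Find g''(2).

-27

Put σ_i = g'' at the i-th knot. Here h = (1, 1) and Δ = (8, -10), so the interior equations h_(i-1)·σ_(i-1) + 2(h_(i-1)+h_i)·σ_i + h_i·σ_(i+1) = 6(Δ_i − Δ_(i-1)) read
  1·σ_0 + 4·σ_1 + 1·σ_2 = 6(Δ_1 - Δ_0) = -108
Natural end conditions: σ_0 = σ_2 = 0.
Forward elimination and back-substitution give σ_0 = 0, σ_1 = -27, σ_2 = 0.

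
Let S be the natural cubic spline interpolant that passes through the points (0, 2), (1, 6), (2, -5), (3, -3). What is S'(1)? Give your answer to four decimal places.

Put M_i = S'' at the i-th knot. Here h = (1, 1, 1) and Δ = (4, -11, 2), so the interior equations h_(i-1)·M_(i-1) + 2(h_(i-1)+h_i)·M_i + h_i·M_(i+1) = 6(Δ_i − Δ_(i-1)) read
  1·M_0 + 4·M_1 + 1·M_2 = 6(Δ_1 - Δ_0) = -90
  1·M_1 + 4·M_2 + 1·M_3 = 6(Δ_2 - Δ_1) = 78
Natural end conditions: M_0 = M_3 = 0.
Solving: M_0 = 0, M_1 = -146/5, M_2 = 134/5, M_3 = 0.
On [1, 2], S'(x) = b_1 + 2c_1·(x - 1) + 3d_1·(x - 1)² with b_1 = Δ_1 - h_1(2M_1 + M_2)/6 = -86/15, c_1 = M_1/2 = -73/5, d_1 = (M_2 - M_1)/(6h_1) = 28/3. So S'(1) = -86/15.

-5.7333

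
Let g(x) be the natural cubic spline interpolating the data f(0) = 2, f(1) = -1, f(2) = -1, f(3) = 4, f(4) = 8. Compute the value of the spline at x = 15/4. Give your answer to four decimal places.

Write σ_i for g''(x_i). With h_i = 1, 1, 1, 1 and divided differences Δ_i = -3, 0, 5, 4, the continuity of g' gives the tridiagonal system
  1·σ_0 + 4·σ_1 + 1·σ_2 = 6(Δ_1 - Δ_0) = 18
  1·σ_1 + 4·σ_2 + 1·σ_3 = 6(Δ_2 - Δ_1) = 30
  1·σ_2 + 4·σ_3 + 1·σ_4 = 6(Δ_3 - Δ_2) = -6
Natural end conditions: σ_0 = σ_4 = 0.
Hence σ_0 = 0, σ_1 = 18/7, σ_2 = 54/7, σ_3 = -24/7, σ_4 = 0.
On [3, 4], g(x) = 4 + 36/7·(x - 3) - 12/7·(x - 3)² + 4/7·(x - 3)³.
With (x - 3) = 3/4: g(15/4) = 799/112.

7.1339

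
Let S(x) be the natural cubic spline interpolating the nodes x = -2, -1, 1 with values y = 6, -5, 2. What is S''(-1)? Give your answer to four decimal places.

14.5000

Write σ_i for S''(x_i). With h_i = 1, 2 and divided differences Δ_i = -11, 7/2, the continuity of S' gives the tridiagonal system
  1·σ_0 + 6·σ_1 + 2·σ_2 = 6(Δ_1 - Δ_0) = 87
Natural end conditions: σ_0 = σ_2 = 0.
Solving the tridiagonal system: σ_0 = 0, σ_1 = 29/2, σ_2 = 0.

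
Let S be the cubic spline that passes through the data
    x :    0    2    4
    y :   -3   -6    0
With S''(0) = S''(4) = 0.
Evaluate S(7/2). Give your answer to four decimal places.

With σ_i denoting the second derivative at x_i, h_i = 2, 2, and Δ_i = (y_(i+1) − y_i)/h_i = -3/2, 3:
  2·σ_0 + 8·σ_1 + 2·σ_2 = 6(Δ_1 - Δ_0) = 27
Natural end conditions: σ_0 = σ_2 = 0.
Solving: σ_0 = 0, σ_1 = 27/8, σ_2 = 0.
On [2, 4], S(x) = -6 + 3/4·(x - 2) + 27/16·(x - 2)² - 9/32·(x - 2)³.
With (x - 2) = 3/2: S(7/2) = -519/256.

-2.0273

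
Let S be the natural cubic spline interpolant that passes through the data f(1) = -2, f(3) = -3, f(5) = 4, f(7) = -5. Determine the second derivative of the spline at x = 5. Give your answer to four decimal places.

-7.2000

Put M_i = S'' at the i-th knot. Here h = (2, 2, 2) and Δ = (-1/2, 7/2, -9/2), so the interior equations h_(i-1)·M_(i-1) + 2(h_(i-1)+h_i)·M_i + h_i·M_(i+1) = 6(Δ_i − Δ_(i-1)) read
  2·M_0 + 8·M_1 + 2·M_2 = 6(Δ_1 - Δ_0) = 24
  2·M_1 + 8·M_2 + 2·M_3 = 6(Δ_2 - Δ_1) = -48
Natural end conditions: M_0 = M_3 = 0.
Forward elimination and back-substitution give M_0 = 0, M_1 = 24/5, M_2 = -36/5, M_3 = 0.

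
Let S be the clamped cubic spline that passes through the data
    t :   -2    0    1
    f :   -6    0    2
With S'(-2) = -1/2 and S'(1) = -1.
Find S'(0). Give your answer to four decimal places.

3.9167

Put M_i = S'' at the i-th knot. Here h = (2, 1) and Δ = (3, 2), so the interior equations h_(i-1)·M_(i-1) + 2(h_(i-1)+h_i)·M_i + h_i·M_(i+1) = 6(Δ_i − Δ_(i-1)) read
  2·M_0 + 6·M_1 + 1·M_2 = 6(Δ_1 - Δ_0) = -6
Clamped end conditions give two more equations: 2h_0·M_0 + h_0·M_1 = 6(Δ_0 - S'(-2)) = 21 and h_1·M_1 + 2h_1·M_2 = 6(S'(1) - Δ_1) = -18.
Solving the tridiagonal system: M_0 = 73/12, M_1 = -5/3, M_2 = -49/6.
On [0, 1], S'(t) = b_1 + 2c_1·t + 3d_1·t² with b_1 = Δ_1 - h_1(2M_1 + M_2)/6 = 47/12, c_1 = M_1/2 = -5/6, d_1 = (M_2 - M_1)/(6h_1) = -13/12. So S'(0) = 47/12.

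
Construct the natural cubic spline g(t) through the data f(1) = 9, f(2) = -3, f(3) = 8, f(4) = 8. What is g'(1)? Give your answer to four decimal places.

-18.8667

Put σ_i = g'' at the i-th knot. Here h = (1, 1, 1) and Δ = (-12, 11, 0), so the interior equations h_(i-1)·σ_(i-1) + 2(h_(i-1)+h_i)·σ_i + h_i·σ_(i+1) = 6(Δ_i − Δ_(i-1)) read
  1·σ_0 + 4·σ_1 + 1·σ_2 = 6(Δ_1 - Δ_0) = 138
  1·σ_1 + 4·σ_2 + 1·σ_3 = 6(Δ_2 - Δ_1) = -66
Natural end conditions: σ_0 = σ_3 = 0.
Hence σ_0 = 0, σ_1 = 206/5, σ_2 = -134/5, σ_3 = 0.
On [1, 2], g'(t) = b_0 + 2c_0·(t - 1) + 3d_0·(t - 1)² with b_0 = Δ_0 - h_0(2σ_0 + σ_1)/6 = -283/15, c_0 = σ_0/2 = 0, d_0 = (σ_1 - σ_0)/(6h_0) = 103/15. So g'(1) = -283/15.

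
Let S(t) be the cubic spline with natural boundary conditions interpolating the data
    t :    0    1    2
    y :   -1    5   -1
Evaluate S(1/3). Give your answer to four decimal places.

1.8889

Write M_i for S''(x_i). With h_i = 1, 1 and divided differences Δ_i = 6, -6, the continuity of S' gives the tridiagonal system
  1·M_0 + 4·M_1 + 1·M_2 = 6(Δ_1 - Δ_0) = -72
Natural end conditions: M_0 = M_2 = 0.
Hence M_0 = 0, M_1 = -18, M_2 = 0.
On [0, 1], S(t) = -1 + 9·t + 0·t² - 3·t³.
With t = 1/3: S(1/3) = 17/9.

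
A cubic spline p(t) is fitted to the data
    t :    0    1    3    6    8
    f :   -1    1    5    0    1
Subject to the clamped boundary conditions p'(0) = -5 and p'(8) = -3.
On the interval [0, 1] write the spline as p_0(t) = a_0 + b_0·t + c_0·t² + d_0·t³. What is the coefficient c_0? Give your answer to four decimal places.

11.2106

Let σ_i = p''(x_i). Step sizes h_i = 1, 2, 3, 2; slopes of the chords Δ_i = (y_(i+1) - y_i)/h_i = 2, 2, -5/3, 1/2.
  1·σ_0 + 6·σ_1 + 2·σ_2 = 6(Δ_1 - Δ_0) = 0
  2·σ_1 + 10·σ_2 + 3·σ_3 = 6(Δ_2 - Δ_1) = -22
  3·σ_2 + 10·σ_3 + 2·σ_4 = 6(Δ_3 - Δ_2) = 13
Clamped end conditions give two more equations: 2h_0·σ_0 + h_0·σ_1 = 6(Δ_0 - p'(0)) = 42 and h_3·σ_3 + 2h_3·σ_4 = 6(p'(8) - Δ_3) = -21.
Forward elimination and back-substitution give σ_0 = 6121/273, σ_1 = -776/273, σ_2 = -1465/546, σ_3 = 319/91, σ_4 = -2549/364.
On [0, 1], with p_0(t) = a_0 + b_0·t + c_0·t² + d_0·t³: c_0 = σ_0/2 = 6121/546, d_0 = (σ_1 - σ_0)/(6h_0) = -2299/546, b_0 = Δ_0 - h_0(2σ_0 + σ_1)/6 = -5.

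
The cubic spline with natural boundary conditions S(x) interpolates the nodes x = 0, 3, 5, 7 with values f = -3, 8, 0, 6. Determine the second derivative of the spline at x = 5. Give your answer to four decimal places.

Write σ_i for S''(x_i). With h_i = 3, 2, 2 and divided differences Δ_i = 11/3, -4, 3, the continuity of S' gives the tridiagonal system
  3·σ_0 + 10·σ_1 + 2·σ_2 = 6(Δ_1 - Δ_0) = -46
  2·σ_1 + 8·σ_2 + 2·σ_3 = 6(Δ_2 - Δ_1) = 42
Natural end conditions: σ_0 = σ_3 = 0.
Hence σ_0 = 0, σ_1 = -113/19, σ_2 = 128/19, σ_3 = 0.

6.7368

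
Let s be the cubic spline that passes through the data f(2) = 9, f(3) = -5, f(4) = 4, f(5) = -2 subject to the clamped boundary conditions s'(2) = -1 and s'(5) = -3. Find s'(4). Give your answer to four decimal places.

Let m_i = s''(x_i). Step sizes h_i = 1, 1, 1; slopes of the chords Δ_i = (y_(i+1) - y_i)/h_i = -14, 9, -6.
  1·m_0 + 4·m_1 + 1·m_2 = 6(Δ_1 - Δ_0) = 138
  1·m_1 + 4·m_2 + 1·m_3 = 6(Δ_2 - Δ_1) = -90
Clamped end conditions give two more equations: 2h_0·m_0 + h_0·m_1 = 6(Δ_0 - s'(2)) = -78 and h_2·m_2 + 2h_2·m_3 = 6(s'(5) - Δ_2) = 18.
Solving the tridiagonal system: m_0 = -1064/15, m_1 = 958/15, m_2 = -698/15, m_3 = 484/15.
On [4, 5], s'(x) = b_2 + 2c_2·(x - 4) + 3d_2·(x - 4)² with b_2 = Δ_2 - h_2(2m_2 + m_3)/6 = 62/15, c_2 = m_2/2 = -349/15, d_2 = (m_3 - m_2)/(6h_2) = 197/15. So s'(4) = 62/15.

4.1333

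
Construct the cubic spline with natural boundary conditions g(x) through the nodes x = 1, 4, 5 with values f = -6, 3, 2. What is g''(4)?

Write m_i for g''(x_i). With h_i = 3, 1 and divided differences Δ_i = 3, -1, the continuity of g' gives the tridiagonal system
  3·m_0 + 8·m_1 + 1·m_2 = 6(Δ_1 - Δ_0) = -24
Natural end conditions: m_0 = m_2 = 0.
Hence m_0 = 0, m_1 = -3, m_2 = 0.

-3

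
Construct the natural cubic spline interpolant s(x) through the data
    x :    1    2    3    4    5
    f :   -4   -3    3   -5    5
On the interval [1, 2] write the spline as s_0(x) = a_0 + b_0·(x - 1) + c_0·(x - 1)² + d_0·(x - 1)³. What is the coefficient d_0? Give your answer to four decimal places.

2.6607

With m_i denoting the second derivative at x_i, h_i = 1, 1, 1, 1, and Δ_i = (y_(i+1) − y_i)/h_i = 1, 6, -8, 10:
  1·m_0 + 4·m_1 + 1·m_2 = 6(Δ_1 - Δ_0) = 30
  1·m_1 + 4·m_2 + 1·m_3 = 6(Δ_2 - Δ_1) = -84
  1·m_2 + 4·m_3 + 1·m_4 = 6(Δ_3 - Δ_2) = 108
Natural end conditions: m_0 = m_4 = 0.
Hence m_0 = 0, m_1 = 447/28, m_2 = -237/7, m_3 = 993/28, m_4 = 0.
On [1, 2], with s_0(x) = a_0 + b_0·(x - 1) + c_0·(x - 1)² + d_0·(x - 1)³: c_0 = m_0/2 = 0, d_0 = (m_1 - m_0)/(6h_0) = 149/56, b_0 = Δ_0 - h_0(2m_0 + m_1)/6 = -93/56.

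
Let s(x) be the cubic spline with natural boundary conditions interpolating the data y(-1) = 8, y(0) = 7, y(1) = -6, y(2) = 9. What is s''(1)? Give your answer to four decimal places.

49.6000

Let σ_i = s''(x_i). Step sizes h_i = 1, 1, 1; slopes of the chords Δ_i = (y_(i+1) - y_i)/h_i = -1, -13, 15.
  1·σ_0 + 4·σ_1 + 1·σ_2 = 6(Δ_1 - Δ_0) = -72
  1·σ_1 + 4·σ_2 + 1·σ_3 = 6(Δ_2 - Δ_1) = 168
Natural end conditions: σ_0 = σ_3 = 0.
Hence σ_0 = 0, σ_1 = -152/5, σ_2 = 248/5, σ_3 = 0.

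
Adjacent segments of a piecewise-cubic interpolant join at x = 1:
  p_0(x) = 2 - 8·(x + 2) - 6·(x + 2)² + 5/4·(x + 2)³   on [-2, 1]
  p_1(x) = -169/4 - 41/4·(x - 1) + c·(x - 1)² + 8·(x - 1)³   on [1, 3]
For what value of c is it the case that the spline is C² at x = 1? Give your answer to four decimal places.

p_0''(x) = -12 + 15/2·(x + 2), so p_0''(1) = 21/2. On the right, p_1''(1) = 2c, so c = 21/4.

5.2500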